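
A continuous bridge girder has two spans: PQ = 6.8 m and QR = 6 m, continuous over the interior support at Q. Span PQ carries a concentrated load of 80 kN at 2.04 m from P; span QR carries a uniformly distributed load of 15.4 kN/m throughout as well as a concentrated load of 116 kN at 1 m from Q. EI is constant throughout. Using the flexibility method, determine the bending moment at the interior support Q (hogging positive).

M_Q = 113.5 kN·m

Insert a hinge at Q; M_Q is the redundant, and each span becomes simply supported.
Discontinuity in slope at Q on the released structure — sum the simple-span end rotations:
  span PQ: point load 80 at a = 2.04: Pab(L + a)/(6LEI) = 168.3/EI
  span QR: UDL 15.4: wL³/(24EI) = 138.6/EI
  span QR: point load 116 at a = 1: Pab(L + b)/(6LEI) = 177.2/EI
  relative rotation θ_0 = (168.3 + 315.8)/EI = 484.1/EI
A unit hogging moment at Q produces rotation L₁/(3EI) + L₂/(3EI) = 4.267/EI.
Compatibility: M_Q·(L₁+L₂)/(3EI) = θ_0, giving M_Q = 113.5 kN·m (hogging).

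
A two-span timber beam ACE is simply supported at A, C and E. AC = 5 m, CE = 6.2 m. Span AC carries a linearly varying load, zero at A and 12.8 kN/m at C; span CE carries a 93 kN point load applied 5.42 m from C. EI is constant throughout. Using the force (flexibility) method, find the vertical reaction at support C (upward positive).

R_C = 43.61 kN

Take M_C as the redundant. Released structure: two simple spans AC and CE with a hinge at C.
Rotations at C on the released spans (each span's end-slope, ×1/EI):
  span AC: triangular load, peak 12.8: w₀L³/(45EI) = 35.56/EI
  span CE: point load 93 at a = 5.42: Pab(L + b)/(6LEI) = 73.77/EI
  relative rotation θ_0 = (35.56 + 73.77)/EI = 109.3/EI
A unit hogging moment at C produces rotation L₁/(3EI) + L₂/(3EI) = 3.733/EI.
Compatibility: M_C·(L₁+L₂)/(3EI) = θ_0, giving M_C = 29.28 kN·m (hogging).
Span AC, ΣM about A with M_C applied at C: R_C^{AC}·5 = 106.7 + 29.28, so R_C^{AC} = 27.19 kN and R_A = 32 − 27.19 = 4.81 kN.
Span CE, ΣM about E: R_C^{CE}·6.2 = 72.54 + 29.28, so R_C^{CE} = 16.42 kN and R_E = 93 − 16.42 = 76.58 kN.
R_C = 27.19 + 16.42 = 43.61 kN.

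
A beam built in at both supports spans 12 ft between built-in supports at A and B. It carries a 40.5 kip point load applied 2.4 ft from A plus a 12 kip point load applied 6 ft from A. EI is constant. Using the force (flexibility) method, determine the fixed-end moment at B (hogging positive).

Release both end moments; the primary structure is a simply-supported span AB with redundants M_A and M_B.
Simple-span end rotations at A and B under the given loads:
  at A: point load 40.5 at a = 2.4: Pab(L + b)/(6LEI) = 279.9/EI
  at B: point load 40.5 at a = 2.4: Pab(L + a)/(6LEI) = 186.6/EI
  at A: point load 12 at a = 6: Pab(L + b)/(6LEI) = 108/EI
  at B: point load 12 at a = 6: Pab(L + a)/(6LEI) = 108/EI
  θ_A0 = 387.9/EI,  θ_B0 = 294.6/EI
Flexibility coefficients: a unit moment at one end gives L/(3EI) there and L/(6EI) at the far end, so f₁₁ = f₂₂ = 4/EI and f₁₂ = f₂₁ = 2/EI.
Compatibility — zero rotation at each built-in end:
  4 M_A + 2 M_B = 387.9
  2 M_A + 4 M_B = 294.6
Solving the pair gives M_A = 80.21 kip·ft and M_B = 33.55 kip·ft (hogging).

M_B = 33.55 kip·ft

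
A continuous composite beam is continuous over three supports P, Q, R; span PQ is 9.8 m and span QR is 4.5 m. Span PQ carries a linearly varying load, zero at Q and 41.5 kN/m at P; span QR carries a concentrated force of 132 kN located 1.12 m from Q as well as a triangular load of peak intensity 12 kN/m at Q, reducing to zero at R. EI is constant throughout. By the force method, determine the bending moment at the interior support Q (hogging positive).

Insert a hinge at Q; M_Q is the redundant, and each span becomes simply supported.
Discontinuity in slope at Q on the released structure — sum the simple-span end rotations:
  span PQ: triangular load, peak 41.5: 7w₀L³/(360EI) = 759.5/EI
  span QR: point load 132 at a = 1.12: Pab(L + b)/(6LEI) = 145.8/EI
  span QR: triangular load, peak 12: w₀L³/(45EI) = 24.3/EI
  relative rotation θ_0 = (759.5 + 170.1)/EI = 929.6/EI
A unit hogging moment at Q produces rotation L₁/(3EI) + L₂/(3EI) = 4.767/EI.
Slope continuity at Q: θ_0 = M_Q·4.767/EI, so M_Q = 929.6/4.767 = 195 kN·m (hogging).

M_Q = 195 kN·m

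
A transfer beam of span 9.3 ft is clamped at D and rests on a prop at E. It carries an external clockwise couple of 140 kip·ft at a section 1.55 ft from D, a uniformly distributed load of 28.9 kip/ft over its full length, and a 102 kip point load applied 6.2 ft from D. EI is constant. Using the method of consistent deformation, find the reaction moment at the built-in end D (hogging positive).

M_D = 528.8 kip·ft

Take the reaction at E as the redundant and release it; the primary structure is a cantilever fixed at D.
Downward deflection at the released point E due to the loads:
  clockwise couple 140 at a = 1.55: M₀a(2L − a)/(2EI) = 1850/EI
  UDL 28.9: wL⁴/(8EI) = 27023/EI
  point load 102 at a = 6.2: Pa²(3L − a)/(6EI) = 14181/EI
  δ_0 = 43054/EI
Flexibility coefficient — unit upward force at E: δ_{EE} = L³/(3EI) = 268.1/EI.
Compatibility at E: δ_0 − R_E·δ_{EE} = 0, so R_E = 43054/268.1 = 160.6 kip.
Moment equilibrium about D: M_D = Σ(load moments about D) − R_E·L = 2022 − 160.6×9.3 = 528.8 kip·ft.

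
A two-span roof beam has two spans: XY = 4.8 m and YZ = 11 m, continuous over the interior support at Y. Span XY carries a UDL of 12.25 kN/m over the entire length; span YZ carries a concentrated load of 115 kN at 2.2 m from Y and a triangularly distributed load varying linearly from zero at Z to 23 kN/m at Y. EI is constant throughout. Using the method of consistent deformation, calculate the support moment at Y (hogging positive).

Insert a hinge at Y; M_Y is the redundant, and each span becomes simply supported.
Discontinuity in slope at Y on the released structure — sum the simple-span end rotations:
  span XY: UDL 12.25: wL³/(24EI) = 56.45/EI
  span YZ: point load 115 at a = 2.2: Pab(L + b)/(6LEI) = 667.9/EI
  span YZ: triangular load, peak 23: w₀L³/(45EI) = 680.3/EI
  relative rotation θ_0 = (56.45 + 1348)/EI = 1405/EI
A unit hogging moment at Y produces rotation L₁/(3EI) + L₂/(3EI) = 5.267/EI.
Compatibility: M_Y·(L₁+L₂)/(3EI) = θ_0, giving M_Y = 266.7 kN·m (hogging).

M_Y = 266.7 kN·m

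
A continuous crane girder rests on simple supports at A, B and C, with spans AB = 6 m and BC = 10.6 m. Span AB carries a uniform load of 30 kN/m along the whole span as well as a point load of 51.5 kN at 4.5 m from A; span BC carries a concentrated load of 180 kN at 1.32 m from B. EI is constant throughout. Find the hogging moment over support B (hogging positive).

Release continuity at B by inserting a hinge; the redundant is the internal moment M_B. The primary structure is two simply-supported spans AB and BC.
Rotations at B on the released spans (each span's end-slope, ×1/EI):
  span AB: UDL 30: wL³/(24EI) = 270/EI
  span AB: point load 51.5 at a = 4.5: Pab(L + a)/(6LEI) = 101.4/EI
  span BC: point load 180 at a = 1.32: Pab(L + b)/(6LEI) = 689.2/EI
  relative rotation θ_0 = (371.4 + 689.2)/EI = 1061/EI
A unit hogging moment at B produces rotation L₁/(3EI) + L₂/(3EI) = 5.533/EI.
Compatibility: M_B·(L₁+L₂)/(3EI) = θ_0, giving M_B = 191.7 kN·m (hogging).

M_B = 191.7 kN·m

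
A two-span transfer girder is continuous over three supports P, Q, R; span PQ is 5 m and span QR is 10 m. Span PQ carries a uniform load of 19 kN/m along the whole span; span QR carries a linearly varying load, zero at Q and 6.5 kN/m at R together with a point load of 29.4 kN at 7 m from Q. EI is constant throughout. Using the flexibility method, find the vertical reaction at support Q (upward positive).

R_Q = 88.7 kN

Release continuity at Q by inserting a hinge; the redundant is the internal moment M_Q. The primary structure is two simply-supported spans PQ and QR.
Discontinuity in slope at Q on the released structure — sum the simple-span end rotations:
  span PQ: UDL 19: wL³/(24EI) = 98.96/EI
  span QR: triangular load, peak 6.5: 7w₀L³/(360EI) = 126.4/EI
  span QR: point load 29.4 at a = 7: Pab(L + b)/(6LEI) = 133.8/EI
  relative rotation θ_0 = (98.96 + 260.2)/EI = 359.1/EI
A unit hogging moment at Q produces rotation L₁/(3EI) + L₂/(3EI) = 5/EI.
Compatibility: M_Q·(L₁+L₂)/(3EI) = θ_0, giving M_Q = 71.82 kN·m (hogging).
Span PQ, ΣM about P with M_Q applied at Q: R_Q^{PQ}·5 = 237.5 + 71.82, so R_Q^{PQ} = 61.86 kN and R_P = 95 − 61.86 = 33.14 kN.
Span QR, ΣM about R: R_Q^{QR}·10 = 196.5 + 71.82, so R_Q^{QR} = 26.84 kN and R_R = 61.9 − 26.84 = 35.06 kN.
R_Q = 61.86 + 26.84 = 88.7 kN.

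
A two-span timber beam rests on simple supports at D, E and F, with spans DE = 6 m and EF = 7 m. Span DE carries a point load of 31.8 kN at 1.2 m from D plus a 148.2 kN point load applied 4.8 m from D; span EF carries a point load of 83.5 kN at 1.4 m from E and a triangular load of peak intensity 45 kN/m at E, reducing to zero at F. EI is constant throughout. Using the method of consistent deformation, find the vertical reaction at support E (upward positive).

R_E = 356.2 kN

Insert a hinge at E; M_E is the redundant, and each span becomes simply supported.
End slopes at the hinge E, treating each span as simply supported:
  span DE: point load 31.8 at a = 1.2: Pab(L + a)/(6LEI) = 36.63/EI
  span DE: point load 148.2 at a = 4.8: Pab(L + a)/(6LEI) = 256.1/EI
  span EF: point load 83.5 at a = 1.4: Pab(L + b)/(6LEI) = 196.4/EI
  span EF: triangular load, peak 45: w₀L³/(45EI) = 343/EI
  relative rotation θ_0 = (292.7 + 539.4)/EI = 832.1/EI
A unit hogging moment at E produces rotation L₁/(3EI) + L₂/(3EI) = 4.333/EI.
Compatibility: M_E·(L₁+L₂)/(3EI) = θ_0, giving M_E = 192 kN·m (hogging).
Span DE, ΣM about D with M_E applied at E: R_E^{DE}·6 = 749.5 + 192, so R_E^{DE} = 156.9 kN and R_D = 180 − 156.9 = 23.08 kN.
Span EF, ΣM about F: R_E^{EF}·7 = 1203 + 192, so R_E^{EF} = 199.2 kN and R_F = 241 − 199.2 = 41.77 kN.
R_E = 156.9 + 199.2 = 356.2 kN.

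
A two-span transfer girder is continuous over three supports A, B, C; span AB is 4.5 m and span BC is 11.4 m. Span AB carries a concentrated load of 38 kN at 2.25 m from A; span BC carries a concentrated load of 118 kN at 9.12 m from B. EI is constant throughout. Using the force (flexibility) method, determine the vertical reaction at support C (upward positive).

R_C = 85.48 kN

Take M_B as the redundant. Released structure: two simple spans AB and BC with a hinge at B.
Discontinuity in slope at B on the released structure — sum the simple-span end rotations:
  span AB: point load 38 at a = 2.25: Pab(L + a)/(6LEI) = 48.09/EI
  span BC: point load 118 at a = 9.12: Pab(L + b)/(6LEI) = 490.7/EI
  relative rotation θ_0 = (48.09 + 490.7)/EI = 538.8/EI
A unit hogging moment at B produces rotation L₁/(3EI) + L₂/(3EI) = 5.3/EI.
Compatibility: M_B·(L₁+L₂)/(3EI) = θ_0, giving M_B = 101.7 kN·m (hogging).
Span BC, ΣM about C: R_B^{BC}·11.4 = 269 + 101.7, so R_B^{BC} = 32.52 kN and R_C = 118 − 32.52 = 85.48 kN.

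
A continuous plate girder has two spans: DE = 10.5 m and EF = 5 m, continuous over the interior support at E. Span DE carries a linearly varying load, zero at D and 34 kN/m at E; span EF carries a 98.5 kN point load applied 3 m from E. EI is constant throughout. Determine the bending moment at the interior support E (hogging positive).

M_E = 196 kN·m

Release continuity at E by inserting a hinge; the redundant is the internal moment M_E. The primary structure is two simply-supported spans DE and EF.
Rotations at E on the released spans (each span's end-slope, ×1/EI):
  span DE: triangular load, peak 34: w₀L³/(45EI) = 874.6/EI
  span EF: point load 98.5 at a = 3: Pab(L + b)/(6LEI) = 137.9/EI
  relative rotation θ_0 = (874.6 + 137.9)/EI = 1013/EI
A unit hogging moment at E produces rotation L₁/(3EI) + L₂/(3EI) = 5.167/EI.
Compatibility: M_E·(L₁+L₂)/(3EI) = θ_0, giving M_E = 196 kN·m (hogging).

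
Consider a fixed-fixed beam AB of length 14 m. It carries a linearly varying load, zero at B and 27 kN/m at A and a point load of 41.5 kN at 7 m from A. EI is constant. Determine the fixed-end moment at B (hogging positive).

Release both end moments; the primary structure is a simply-supported span AB with redundants M_A and M_B.
On the primary (simply-supported) span, the end slopes from the loading are:
  at A: triangular load, peak 27: w₀L³/(45EI) = 1646/EI
  at B: triangular load, peak 27: 7w₀L³/(360EI) = 1441/EI
  at A: point load 41.5 at a = 7: Pab(L + b)/(6LEI) = 508.4/EI
  at B: point load 41.5 at a = 7: Pab(L + a)/(6LEI) = 508.4/EI
  θ_A0 = 2155/EI,  θ_B0 = 1949/EI
Flexibility coefficients: a unit moment at one end gives L/(3EI) there and L/(6EI) at the far end, so f₁₁ = f₂₂ = 4.667/EI and f₁₂ = f₂₁ = 2.333/EI.
Compatibility — zero rotation at each built-in end:
  4.667 M_A + 2.333 M_B = 2155
  2.333 M_A + 4.667 M_B = 1949
Solving the pair gives M_A = 337.2 kN·m and M_B = 249 kN·m (hogging).

M_B = 249 kN·m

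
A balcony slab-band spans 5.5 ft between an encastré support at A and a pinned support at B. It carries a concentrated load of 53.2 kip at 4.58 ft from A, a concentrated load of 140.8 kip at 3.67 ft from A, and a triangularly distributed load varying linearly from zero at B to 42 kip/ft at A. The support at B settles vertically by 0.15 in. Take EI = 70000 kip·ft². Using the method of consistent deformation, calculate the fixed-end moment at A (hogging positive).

Choose R_B as the redundant. The primary structure is the cantilever fixed at A.
Primary-structure tip deflection at B by superposition:
  point load 53.2 at a = 4.58: Pa²(3L − a)/(6EI) = 2217/EI
  point load 140.8 at a = 3.67: Pa²(3L − a)/(6EI) = 4055/EI
  triangular load, peak 42 at the fixed end: w₀L⁴/(30EI) = 1281/EI
  δ_0 = 7553/EI
Tip deflection under a unit load at B: L³/(3EI) = 55.46/EI.
With EI = 70000 kip·ft²: δ_0 = 0.1079 ft and δ_{BB} = 0.000792 ft/kip.
Compatibility — the beam at B must follow the support down by 0.0125 ft: δ_0 − R_B·δ_{BB} = 0.0125, so R_B = (0.1079 − 0.0125)/0.000792 = 120.4 kip.
Moment equilibrium about A: M_A = Σ(load moments about A) − R_B·L = 972.1 − 120.4×5.5 = 309.8 kip·ft.

M_A = 309.8 kip·ft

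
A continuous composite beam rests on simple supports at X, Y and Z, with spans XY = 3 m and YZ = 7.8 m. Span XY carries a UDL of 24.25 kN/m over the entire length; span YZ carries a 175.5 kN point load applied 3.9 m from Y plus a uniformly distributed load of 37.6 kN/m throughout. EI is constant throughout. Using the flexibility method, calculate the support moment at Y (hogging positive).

Take M_Y as the redundant. Released structure: two simple spans XY and YZ with a hinge at Y.
End slopes at the hinge Y, treating each span as simply supported:
  span XY: UDL 24.25: wL³/(24EI) = 27.28/EI
  span YZ: point load 175.5 at a = 3.9: Pab(L + b)/(6LEI) = 667.3/EI
  span YZ: UDL 37.6: wL³/(24EI) = 743.5/EI
  relative rotation θ_0 = (27.28 + 1411)/EI = 1438/EI
A unit hogging moment at Y produces rotation L₁/(3EI) + L₂/(3EI) = 3.6/EI.
Slope continuity at Y: θ_0 = M_Y·3.6/EI, so M_Y = 1438/3.6 = 399.5 kN·m (hogging).

M_Y = 399.5 kN·m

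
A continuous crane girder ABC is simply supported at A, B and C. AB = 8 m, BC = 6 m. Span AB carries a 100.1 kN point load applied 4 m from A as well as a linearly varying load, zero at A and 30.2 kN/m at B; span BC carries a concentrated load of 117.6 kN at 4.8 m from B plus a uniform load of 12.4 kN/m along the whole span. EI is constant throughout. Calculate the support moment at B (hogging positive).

Take M_B as the redundant. Released structure: two simple spans AB and BC with a hinge at B.
End slopes at the hinge B, treating each span as simply supported:
  span AB: point load 100.1 at a = 4: Pab(L + a)/(6LEI) = 400.4/EI
  span AB: triangular load, peak 30.2: w₀L³/(45EI) = 343.6/EI
  span BC: point load 117.6 at a = 4.8: Pab(L + b)/(6LEI) = 135.5/EI
  span BC: UDL 12.4: wL³/(24EI) = 111.6/EI
  relative rotation θ_0 = (744 + 247.1)/EI = 991.1/EI
A unit hogging moment at B produces rotation L₁/(3EI) + L₂/(3EI) = 4.667/EI.
Compatibility: M_B·(L₁+L₂)/(3EI) = θ_0, giving M_B = 212.4 kN·m (hogging).

M_B = 212.4 kN·m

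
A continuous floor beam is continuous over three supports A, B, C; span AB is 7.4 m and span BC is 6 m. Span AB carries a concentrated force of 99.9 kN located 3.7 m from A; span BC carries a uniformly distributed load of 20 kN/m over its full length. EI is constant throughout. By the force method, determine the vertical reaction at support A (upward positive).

R_A = 34.16 kN

Release continuity at B by inserting a hinge; the redundant is the internal moment M_B. The primary structure is two simply-supported spans AB and BC.
Rotations at B on the released spans (each span's end-slope, ×1/EI):
  span AB: point load 99.9 at a = 3.7: Pab(L + a)/(6LEI) = 341.9/EI
  span BC: UDL 20: wL³/(24EI) = 180/EI
  relative rotation θ_0 = (341.9 + 180)/EI = 521.9/EI
A unit hogging moment at B produces rotation L₁/(3EI) + L₂/(3EI) = 4.467/EI.
Slope continuity at B: θ_0 = M_B·4.467/EI, so M_B = 521.9/4.467 = 116.8 kN·m (hogging).
Span AB, ΣM about A with M_B applied at B: R_B^{AB}·7.4 = 369.6 + 116.8, so R_B^{AB} = 65.74 kN and R_A = 99.9 − 65.74 = 34.16 kN.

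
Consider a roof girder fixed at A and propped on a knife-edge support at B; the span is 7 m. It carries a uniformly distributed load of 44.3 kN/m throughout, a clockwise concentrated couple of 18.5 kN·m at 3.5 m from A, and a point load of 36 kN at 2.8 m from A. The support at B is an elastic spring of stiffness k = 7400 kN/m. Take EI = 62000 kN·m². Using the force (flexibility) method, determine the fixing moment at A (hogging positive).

M_A = 378 kN·m

Release the roller at B. Primary structure: cantilever fixed at A.
Downward deflection at the released point B due to the loads:
  UDL 44.3: wL⁴/(8EI) = 13296/EI
  clockwise couple 18.5 at a = 3.5: M₀a(2L − a)/(2EI) = 339.9/EI
  point load 36 at a = 2.8: Pa²(3L − a)/(6EI) = 856.1/EI
  δ_0 = 14492/EI
Tip deflection under a unit load at B: L³/(3EI) = 114.3/EI.
With EI = 62000 kN·m²: δ_0 = 0.23374 m and δ_{BB} = 0.001844 m/kN.
Compatibility — the spring shortens by R_B/k under the reaction it provides: δ_0 − R_B·δ_{BB} = R_B/k. With 1/k = 0.000135 m/kN, R_B = δ_0 / (δ_{BB} + 1/k) = 0.23374 / (0.001844 + 0.000135) = 118.1 kN.
Moment equilibrium about A: M_A = Σ(load moments about A) − R_B·L = 1205 − 118.1×7 = 378 kN·m.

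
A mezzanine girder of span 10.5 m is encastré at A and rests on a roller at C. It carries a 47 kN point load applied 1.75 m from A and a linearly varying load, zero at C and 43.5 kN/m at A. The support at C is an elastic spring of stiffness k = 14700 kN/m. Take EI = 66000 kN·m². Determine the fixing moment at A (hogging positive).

M_A = 388.3 kN·m

Remove the prop at C; the released (primary) structure is a cantilever built in at A.
Free-end deflection of the primary structure under the applied loading (downward +):
  point load 47 at a = 1.75: Pa²(3L − a)/(6EI) = 713.7/EI
  triangular load, peak 43.5 at the fixed end: w₀L⁴/(30EI) = 17625/EI
  δ_0 = 18339/EI
Tip deflection under a unit load at C: L³/(3EI) = 385.9/EI.
With EI = 66000 kN·m²: δ_0 = 0.27786 m and δ_{CC} = 0.005847 m/kN.
Compatibility — the spring shortens by R_C/k under the reaction it provides: δ_0 − R_C·δ_{CC} = R_C/k. With 1/k = 0.000068 m/kN, R_C = δ_0 / (δ_{CC} + 1/k) = 0.27786 / (0.005847 + 0.000068) = 46.98 kN.
Moment equilibrium about A: M_A = Σ(load moments about A) − R_C·L = 881.6 − 46.98×10.5 = 388.3 kN·m.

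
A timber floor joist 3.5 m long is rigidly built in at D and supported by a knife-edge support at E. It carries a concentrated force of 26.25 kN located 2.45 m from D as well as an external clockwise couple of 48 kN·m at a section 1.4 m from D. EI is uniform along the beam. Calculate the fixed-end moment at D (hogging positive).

Choose R_E as the redundant. The primary structure is the cantilever fixed at D.
Deflection at E on the released cantilever, summing each load's contribution:
  point load 26.25 at a = 2.45: Pa²(3L − a)/(6EI) = 211.4/EI
  clockwise couple 48 at a = 1.4: M₀a(2L − a)/(2EI) = 188.2/EI
  δ_0 = 399.6/EI
Tip deflection under a unit load at E: L³/(3EI) = 14.29/EI.
Compatibility at E: δ_0 − R_E·δ_{EE} = 0, so R_E = 399.6/14.29 = 27.96 kN.
Moment equilibrium about D: M_D = Σ(load moments about D) − R_E·L = 112.3 − 27.96×3.5 = 14.46 kN·m.

M_D = 14.46 kN·m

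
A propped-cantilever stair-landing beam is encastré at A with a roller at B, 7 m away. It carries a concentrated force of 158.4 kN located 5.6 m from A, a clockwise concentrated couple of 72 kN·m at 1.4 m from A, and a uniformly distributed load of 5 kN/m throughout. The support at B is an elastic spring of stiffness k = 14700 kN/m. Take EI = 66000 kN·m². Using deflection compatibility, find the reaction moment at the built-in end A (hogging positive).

Choose R_B as the redundant. The primary structure is the cantilever fixed at A.
Downward deflection at the released point B due to the loads:
  point load 158.4 at a = 5.6: Pa²(3L − a)/(6EI) = 12750/EI
  clockwise couple 72 at a = 1.4: M₀a(2L − a)/(2EI) = 635/EI
  UDL 5: wL⁴/(8EI) = 1501/EI
  δ_0 = 14885/EI
Flexibility coefficient — unit upward force at B: δ_{BB} = L³/(3EI) = 114.3/EI.
With EI = 66000 kN·m²: δ_0 = 0.22554 m and δ_{BB} = 0.001732 m/kN.
Compatibility — the spring shortens by R_B/k under the reaction it provides: δ_0 − R_B·δ_{BB} = R_B/k. With 1/k = 0.000068 m/kN, R_B = δ_0 / (δ_{BB} + 1/k) = 0.22554 / (0.001732 + 0.000068) = 125.3 kN.
Moment equilibrium about A: M_A = Σ(load moments about A) − R_B·L = 1082 − 125.3×7 = 204.6 kN·m.

M_A = 204.6 kN·m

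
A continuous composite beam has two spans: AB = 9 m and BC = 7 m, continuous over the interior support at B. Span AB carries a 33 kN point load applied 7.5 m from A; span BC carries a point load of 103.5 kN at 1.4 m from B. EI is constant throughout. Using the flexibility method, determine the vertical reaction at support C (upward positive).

Insert a hinge at B; M_B is the redundant, and each span becomes simply supported.
Rotations at B on the released spans (each span's end-slope, ×1/EI):
  span AB: point load 33 at a = 7.5: Pab(L + a)/(6LEI) = 113.4/EI
  span BC: point load 103.5 at a = 1.4: Pab(L + b)/(6LEI) = 243.4/EI
  relative rotation θ_0 = (113.4 + 243.4)/EI = 356.9/EI
A unit hogging moment at B produces rotation L₁/(3EI) + L₂/(3EI) = 5.333/EI.
Slope continuity at B: θ_0 = M_B·5.333/EI, so M_B = 356.9/5.333 = 66.91 kN·m (hogging).
Span BC, ΣM about C: R_B^{BC}·7 = 579.6 + 66.91, so R_B^{BC} = 92.36 kN and R_C = 103.5 − 92.36 = 11.14 kN.

R_C = 11.14 kN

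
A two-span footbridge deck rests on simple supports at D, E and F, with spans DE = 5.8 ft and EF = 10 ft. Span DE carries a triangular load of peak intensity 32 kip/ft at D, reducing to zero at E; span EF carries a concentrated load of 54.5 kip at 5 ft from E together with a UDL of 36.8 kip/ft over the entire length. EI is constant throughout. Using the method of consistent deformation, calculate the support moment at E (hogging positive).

Release continuity at E by inserting a hinge; the redundant is the internal moment M_E. The primary structure is two simply-supported spans DE and EF.
Discontinuity in slope at E on the released structure — sum the simple-span end rotations:
  span DE: triangular load, peak 32: 7w₀L³/(360EI) = 121.4/EI
  span EF: point load 54.5 at a = 5: Pab(L + b)/(6LEI) = 340.6/EI
  span EF: UDL 36.8: wL³/(24EI) = 1533/EI
  relative rotation θ_0 = (121.4 + 1874)/EI = 1995/EI
A unit hogging moment at E produces rotation L₁/(3EI) + L₂/(3EI) = 5.267/EI.
Slope continuity at E: θ_0 = M_E·5.267/EI, so M_E = 1995/5.267 = 378.9 kip·ft (hogging).

M_E = 378.9 kip·ft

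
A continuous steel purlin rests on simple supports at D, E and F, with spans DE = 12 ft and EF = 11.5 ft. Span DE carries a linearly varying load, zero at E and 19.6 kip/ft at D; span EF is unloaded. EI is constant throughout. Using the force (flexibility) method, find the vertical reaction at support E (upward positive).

Insert a hinge at E; M_E is the redundant, and each span becomes simply supported.
Discontinuity in slope at E on the released structure — sum the simple-span end rotations:
  span DE: triangular load, peak 19.6: 7w₀L³/(360EI) = 658.6/EI
  relative rotation θ_0 = (658.6 + 0)/EI = 658.6/EI
A unit hogging moment at E produces rotation L₁/(3EI) + L₂/(3EI) = 7.833/EI.
Compatibility: M_E·(L₁+L₂)/(3EI) = θ_0, giving M_E = 84.07 kip·ft (hogging).
Span DE, ΣM about D with M_E applied at E: R_E^{DE}·12 = 470.4 + 84.07, so R_E^{DE} = 46.21 kip and R_D = 117.6 − 46.21 = 71.39 kip.
Span EF, ΣM about F: R_E^{EF}·11.5 = 0 + 84.07, so R_E^{EF} = 7.311 kip and R_F = 0 − 7.311 = -7.311 kip.
R_E = 46.21 + 7.311 = 53.52 kip.

R_E = 53.52 kip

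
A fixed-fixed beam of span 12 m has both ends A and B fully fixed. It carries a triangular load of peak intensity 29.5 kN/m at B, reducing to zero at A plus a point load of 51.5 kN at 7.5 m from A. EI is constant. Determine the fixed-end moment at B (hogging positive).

Release both end moments; the primary structure is a simply-supported span AB with redundants M_A and M_B.
Simple-span end rotations at A and B under the given loads:
  at A: triangular load, peak 29.5: 7w₀L³/(360EI) = 991.2/EI
  at B: triangular load, peak 29.5: w₀L³/(45EI) = 1133/EI
  at A: point load 51.5 at a = 7.5: Pab(L + b)/(6LEI) = 398.3/EI
  at B: point load 51.5 at a = 7.5: Pab(L + a)/(6LEI) = 470.7/EI
  θ_A0 = 1390/EI,  θ_B0 = 1604/EI
Flexibility coefficients: a unit moment at one end gives L/(3EI) there and L/(6EI) at the far end, so f₁₁ = f₂₂ = 4/EI and f₁₂ = f₂₁ = 2/EI.
Compatibility — zero rotation at each built-in end:
  4 M_A + 2 M_B = 1390
  2 M_A + 4 M_B = 1604
Solving the pair gives M_A = 195.9 kN·m and M_B = 302.9 kN·m (hogging).

M_B = 302.9 kN·m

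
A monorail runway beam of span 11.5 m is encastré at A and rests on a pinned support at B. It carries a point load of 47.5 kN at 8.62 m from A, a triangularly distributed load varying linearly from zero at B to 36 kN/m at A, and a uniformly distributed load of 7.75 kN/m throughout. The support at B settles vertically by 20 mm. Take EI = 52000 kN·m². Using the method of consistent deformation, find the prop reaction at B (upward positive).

Choose R_B as the redundant. The primary structure is the cantilever fixed at A.
Free-end deflection of the primary structure under the applied loading (downward +):
  point load 47.5 at a = 8.62: Pa²(3L − a)/(6EI) = 15224/EI
  triangular load, peak 36 at the fixed end: w₀L⁴/(30EI) = 20988/EI
  UDL 7.75: wL⁴/(8EI) = 16943/EI
  δ_0 = 53155/EI
Flexibility coefficient — unit upward force at B: δ_{BB} = L³/(3EI) = 507/EI.
With EI = 52000 kN·m²: δ_0 = 1.0222 m and δ_{BB} = 0.009749 m/kN.
Compatibility — the beam at B must follow the support down by 0.02 m: δ_0 − R_B·δ_{BB} = 0.02, so R_B = (1.0222 − 0.02)/0.009749 = 102.8 kN.

R_B = 102.8 kN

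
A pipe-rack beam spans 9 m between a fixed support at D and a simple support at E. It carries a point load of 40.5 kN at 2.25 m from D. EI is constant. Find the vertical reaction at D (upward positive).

R_D = 37.02 kN

Take the reaction at E as the redundant and release it; the primary structure is a cantilever fixed at D.
Deflection at E on the released cantilever, summing each load's contribution:
  point load 40.5 at a = 2.25: Pa²(3L − a)/(6EI) = 845.8/EI
Flexibility coefficient — unit upward force at E: δ_{EE} = L³/(3EI) = 243/EI.
Compatibility at E: δ_0 − R_E·δ_{EE} = 0, so R_E = 845.8/243 = 3.48 kN.
Vertical equilibrium: R_D = ΣP − R_E = 40.5 − 3.48 = 37.02 kN.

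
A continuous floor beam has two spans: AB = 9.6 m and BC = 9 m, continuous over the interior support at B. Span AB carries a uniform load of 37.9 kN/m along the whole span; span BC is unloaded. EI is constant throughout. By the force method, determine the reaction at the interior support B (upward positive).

Insert a hinge at B; M_B is the redundant, and each span becomes simply supported.
End slopes at the hinge B, treating each span as simply supported:
  span AB: UDL 37.9: wL³/(24EI) = 1397/EI
  relative rotation θ_0 = (1397 + 0)/EI = 1397/EI
A unit hogging moment at B produces rotation L₁/(3EI) + L₂/(3EI) = 6.2/EI.
Compatibility: M_B·(L₁+L₂)/(3EI) = θ_0, giving M_B = 225.3 kN·m (hogging).
Span AB, ΣM about A with M_B applied at B: R_B^{AB}·9.6 = 1746 + 225.3, so R_B^{AB} = 205.4 kN and R_A = 363.8 − 205.4 = 158.4 kN.
Span BC, ΣM about C: R_B^{BC}·9 = 0 + 225.3, so R_B^{BC} = 25.04 kN and R_C = 0 − 25.04 = -25.04 kN.
R_B = 205.4 + 25.04 = 230.4 kN.

R_B = 230.4 kN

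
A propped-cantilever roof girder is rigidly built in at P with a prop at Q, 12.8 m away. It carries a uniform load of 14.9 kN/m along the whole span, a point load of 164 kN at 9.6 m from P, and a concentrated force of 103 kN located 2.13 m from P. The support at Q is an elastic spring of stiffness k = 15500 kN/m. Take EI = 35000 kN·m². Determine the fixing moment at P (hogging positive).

Choose R_Q as the redundant. The primary structure is the cantilever fixed at P.
Primary-structure tip deflection at Q by superposition:
  UDL 14.9: wL⁴/(8EI) = 49996/EI
  point load 164 at a = 9.6: Pa²(3L − a)/(6EI) = 72548/EI
  point load 103 at a = 2.13: Pa²(3L − a)/(6EI) = 2825/EI
  δ_0 = 125369/EI
Flexibility coefficient — unit upward force at Q: δ_{QQ} = L³/(3EI) = 699.1/EI.
With EI = 35000 kN·m²: δ_0 = 3.582 m and δ_{QQ} = 0.019973 m/kN.
Compatibility — the spring shortens by R_Q/k under the reaction it provides: δ_0 − R_Q·δ_{QQ} = R_Q/k. With 1/k = 0.000065 m/kN, R_Q = δ_0 / (δ_{QQ} + 1/k) = 3.582 / (0.019973 + 0.000065) = 178.8 kN.
Moment equilibrium about P: M_P = Σ(load moments about P) − R_Q·L = 3014 − 178.8×12.8 = 726.2 kN·m.

M_P = 726.2 kN·m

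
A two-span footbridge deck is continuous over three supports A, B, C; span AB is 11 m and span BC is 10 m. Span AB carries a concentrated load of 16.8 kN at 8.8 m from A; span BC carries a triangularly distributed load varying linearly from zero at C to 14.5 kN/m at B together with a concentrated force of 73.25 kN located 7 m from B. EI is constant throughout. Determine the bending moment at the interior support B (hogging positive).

M_B = 107.6 kN·m

Take M_B as the redundant. Released structure: two simple spans AB and BC with a hinge at B.
Discontinuity in slope at B on the released structure — sum the simple-span end rotations:
  span AB: point load 16.8 at a = 8.8: Pab(L + a)/(6LEI) = 97.57/EI
  span BC: triangular load, peak 14.5: w₀L³/(45EI) = 322.2/EI
  span BC: point load 73.25 at a = 7: Pab(L + b)/(6LEI) = 333.3/EI
  relative rotation θ_0 = (97.57 + 655.5)/EI = 753.1/EI
A unit hogging moment at B produces rotation L₁/(3EI) + L₂/(3EI) = 7/EI.
Slope continuity at B: θ_0 = M_B·7/EI, so M_B = 753.1/7 = 107.6 kN·m (hogging).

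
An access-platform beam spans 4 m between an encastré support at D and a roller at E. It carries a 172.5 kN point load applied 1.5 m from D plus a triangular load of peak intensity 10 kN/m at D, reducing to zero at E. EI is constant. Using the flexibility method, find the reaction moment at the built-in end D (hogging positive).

M_D = 142.1 kN·m

Remove the prop at E; the released (primary) structure is a cantilever built in at D.
Downward deflection at the released point E due to the loads:
  point load 172.5 at a = 1.5: Pa²(3L − a)/(6EI) = 679.2/EI
  triangular load, peak 10 at the fixed end: w₀L⁴/(30EI) = 85.33/EI
  δ_0 = 764.6/EI
Tip deflection under a unit load at E: L³/(3EI) = 21.33/EI.
Compatibility at E: δ_0 − R_E·δ_{EE} = 0, so R_E = 764.6/21.33 = 35.84 kN.
Moment equilibrium about D: M_D = Σ(load moments about D) − R_E·L = 285.4 − 35.84×4 = 142.1 kN·m.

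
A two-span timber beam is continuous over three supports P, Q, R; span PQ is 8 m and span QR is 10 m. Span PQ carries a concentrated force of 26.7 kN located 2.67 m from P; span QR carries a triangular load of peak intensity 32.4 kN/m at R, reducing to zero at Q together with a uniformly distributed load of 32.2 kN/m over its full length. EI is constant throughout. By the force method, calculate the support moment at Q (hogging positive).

Release continuity at Q by inserting a hinge; the redundant is the internal moment M_Q. The primary structure is two simply-supported spans PQ and QR.
Rotations at Q on the released spans (each span's end-slope, ×1/EI):
  span PQ: point load 26.7 at a = 2.67: Pab(L + a)/(6LEI) = 84.46/EI
  span QR: triangular load, peak 32.4: 7w₀L³/(360EI) = 630/EI
  span QR: UDL 32.2: wL³/(24EI) = 1342/EI
  relative rotation θ_0 = (84.46 + 1972)/EI = 2056/EI
A unit hogging moment at Q produces rotation L₁/(3EI) + L₂/(3EI) = 6/EI.
Compatibility: M_Q·(L₁+L₂)/(3EI) = θ_0, giving M_Q = 342.7 kN·m (hogging).

M_Q = 342.7 kN·m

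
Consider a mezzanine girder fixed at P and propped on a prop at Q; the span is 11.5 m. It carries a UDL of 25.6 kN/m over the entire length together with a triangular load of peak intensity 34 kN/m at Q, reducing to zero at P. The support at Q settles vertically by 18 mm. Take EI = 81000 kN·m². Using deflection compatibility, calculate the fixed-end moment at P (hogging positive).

Choose R_Q as the redundant. The primary structure is the cantilever fixed at P.
Primary-structure tip deflection at Q by superposition:
  UDL 25.6: wL⁴/(8EI) = 55968/EI
  triangular load, peak 34 at the free end: 11w₀L⁴/(120EI) = 54511/EI
  δ_0 = 110479/EI
Tip deflection under a unit load at Q: L³/(3EI) = 507/EI.
With EI = 81000 kN·m²: δ_0 = 1.3639 m and δ_{QQ} = 0.006259 m/kN.
Compatibility — the beam at Q must follow the support down by 0.018 m: δ_0 − R_Q·δ_{QQ} = 0.018, so R_Q = (1.3639 − 0.018)/0.006259 = 215 kN.
Moment equilibrium about P: M_P = Σ(load moments about P) − R_Q·L = 3192 − 215×11.5 = 718.6 kN·m.

M_P = 718.6 kN·m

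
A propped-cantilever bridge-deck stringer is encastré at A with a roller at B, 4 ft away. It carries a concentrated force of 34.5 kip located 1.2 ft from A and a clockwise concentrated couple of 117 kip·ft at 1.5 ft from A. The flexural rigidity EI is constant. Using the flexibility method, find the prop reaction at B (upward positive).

R_B = 30.93 kip

Choose R_B as the redundant. The primary structure is the cantilever fixed at A.
Primary-structure tip deflection at B by superposition:
  point load 34.5 at a = 1.2: Pa²(3L − a)/(6EI) = 89.42/EI
  clockwise couple 117 at a = 1.5: M₀a(2L − a)/(2EI) = 570.4/EI
  δ_0 = 659.8/EI
Tip deflection under a unit load at B: L³/(3EI) = 21.33/EI.
Compatibility at B: δ_0 − R_B·δ_{BB} = 0, so R_B = 659.8/21.33 = 30.93 kip.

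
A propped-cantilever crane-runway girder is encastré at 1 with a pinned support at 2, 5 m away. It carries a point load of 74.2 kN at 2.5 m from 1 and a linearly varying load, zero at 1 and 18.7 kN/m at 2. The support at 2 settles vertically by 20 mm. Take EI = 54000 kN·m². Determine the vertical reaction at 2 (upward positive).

R_2 = 22.98 kN

Take the reaction at 2 as the redundant and release it; the primary structure is a cantilever fixed at 1.
Deflection at 2 on the released cantilever, summing each load's contribution:
  point load 74.2 at a = 2.5: Pa²(3L − a)/(6EI) = 966.1/EI
  triangular load, peak 18.7 at the free end: 11w₀L⁴/(120EI) = 1071/EI
  δ_0 = 2038/EI
Tip deflection under a unit load at 2: L³/(3EI) = 41.67/EI.
With EI = 54000 kN·m²: δ_0 = 0.037731 m and δ_{22} = 0.000772 m/kN.
Compatibility — the beam at 2 must follow the support down by 0.02 m: δ_0 − R_2·δ_{22} = 0.02, so R_2 = (0.037731 − 0.02)/0.000772 = 22.98 kN.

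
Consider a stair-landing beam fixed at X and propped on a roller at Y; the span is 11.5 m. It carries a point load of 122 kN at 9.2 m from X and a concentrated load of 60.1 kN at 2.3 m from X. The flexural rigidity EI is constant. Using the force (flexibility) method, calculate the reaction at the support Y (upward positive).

R_Y = 89.25 kN

Take the reaction at Y as the redundant and release it; the primary structure is a cantilever fixed at X.
Downward deflection at the released point Y due to the loads:
  point load 122 at a = 9.2: Pa²(3L − a)/(6EI) = 43542/EI
  point load 60.1 at a = 2.3: Pa²(3L − a)/(6EI) = 1706/EI
  δ_0 = 45248/EI
Tip deflection under a unit load at Y: L³/(3EI) = 507/EI.
Compatibility at Y: δ_0 − R_Y·δ_{YY} = 0, so R_Y = 45248/507 = 89.25 kN.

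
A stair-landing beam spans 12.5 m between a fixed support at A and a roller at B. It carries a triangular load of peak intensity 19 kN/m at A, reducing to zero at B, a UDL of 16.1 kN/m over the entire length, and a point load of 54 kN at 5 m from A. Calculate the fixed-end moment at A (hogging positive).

Release the roller at B. Primary structure: cantilever fixed at A.
Free-end deflection of the primary structure under the applied loading (downward +):
  triangular load, peak 19 at the fixed end: w₀L⁴/(30EI) = 15462/EI
  UDL 16.1: wL⁴/(8EI) = 49133/EI
  point load 54 at a = 5: Pa²(3L − a)/(6EI) = 7312/EI
  δ_0 = 71908/EI
Flexibility coefficient — unit upward force at B: δ_{BB} = L³/(3EI) = 651/EI.
Compatibility at B: δ_0 − R_B·δ_{BB} = 0, so R_B = 71908/651 = 110.5 kN.
Moment equilibrium about A: M_A = Σ(load moments about A) − R_B·L = 2023 − 110.5×12.5 = 642 kN·m.

M_A = 642 kN·m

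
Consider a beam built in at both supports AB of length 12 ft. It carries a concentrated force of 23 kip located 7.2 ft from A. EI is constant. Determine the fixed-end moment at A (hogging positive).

Take the two fixed-end moments M_A, M_B as redundants; the released structure is the simple span AB.
Simple-span end rotations at A and B under the given loads:
  at A: point load 23 at a = 7.2: Pab(L + b)/(6LEI) = 185.5/EI
  at B: point load 23 at a = 7.2: Pab(L + a)/(6LEI) = 212/EI
  θ_A0 = 185.5/EI,  θ_B0 = 212/EI
Flexibility coefficients: a unit moment at one end gives L/(3EI) there and L/(6EI) at the far end, so f₁₁ = f₂₂ = 4/EI and f₁₂ = f₂₁ = 2/EI.
Compatibility — zero rotation at each built-in end:
  4 M_A + 2 M_B = 185.5
  2 M_A + 4 M_B = 212
Solving the pair gives M_A = 26.5 kip·ft and M_B = 39.74 kip·ft (hogging).

M_A = 26.5 kip·ft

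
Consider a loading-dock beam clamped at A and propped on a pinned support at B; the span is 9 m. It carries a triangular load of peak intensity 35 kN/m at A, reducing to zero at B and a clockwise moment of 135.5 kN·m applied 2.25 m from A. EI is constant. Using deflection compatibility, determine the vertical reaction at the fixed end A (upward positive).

Release the roller at B. Primary structure: cantilever fixed at A.
Deflection at B on the released cantilever, summing each load's contribution:
  triangular load, peak 35 at the fixed end: w₀L⁴/(30EI) = 7654/EI
  clockwise couple 135.5 at a = 2.25: M₀a(2L − a)/(2EI) = 2401/EI
  δ_0 = 10055/EI
Tip deflection under a unit load at B: L³/(3EI) = 243/EI.
The prop prevents deflection at B: R_B = δ_0/δ_{BB} = 10055/243 = 41.38 kN.
Vertical equilibrium: R_A = ΣP − R_B = 157.5 − 41.38 = 116.1 kN.

R_A = 116.1 kN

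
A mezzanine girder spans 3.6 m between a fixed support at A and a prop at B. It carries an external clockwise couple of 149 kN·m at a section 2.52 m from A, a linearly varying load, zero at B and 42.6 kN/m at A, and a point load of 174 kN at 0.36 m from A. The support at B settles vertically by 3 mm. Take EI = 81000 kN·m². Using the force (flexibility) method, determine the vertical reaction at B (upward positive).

R_B = 58.73 kN

Remove the prop at B; the released (primary) structure is a cantilever built in at A.
Deflection at B on the released cantilever, summing each load's contribution:
  clockwise couple 149 at a = 2.52: M₀a(2L − a)/(2EI) = 878.6/EI
  triangular load, peak 42.6 at the fixed end: w₀L⁴/(30EI) = 238.5/EI
  point load 174 at a = 0.36: Pa²(3L − a)/(6EI) = 39.24/EI
  δ_0 = 1156/EI
Flexibility coefficient — unit upward force at B: δ_{BB} = L³/(3EI) = 15.55/EI.
With EI = 81000 kN·m²: δ_0 = 0.014276 m and δ_{BB} = 0.000192 m/kN.
Compatibility — the beam at B must follow the support down by 0.003 m: δ_0 − R_B·δ_{BB} = 0.003, so R_B = (0.014276 − 0.003)/0.000192 = 58.73 kN.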